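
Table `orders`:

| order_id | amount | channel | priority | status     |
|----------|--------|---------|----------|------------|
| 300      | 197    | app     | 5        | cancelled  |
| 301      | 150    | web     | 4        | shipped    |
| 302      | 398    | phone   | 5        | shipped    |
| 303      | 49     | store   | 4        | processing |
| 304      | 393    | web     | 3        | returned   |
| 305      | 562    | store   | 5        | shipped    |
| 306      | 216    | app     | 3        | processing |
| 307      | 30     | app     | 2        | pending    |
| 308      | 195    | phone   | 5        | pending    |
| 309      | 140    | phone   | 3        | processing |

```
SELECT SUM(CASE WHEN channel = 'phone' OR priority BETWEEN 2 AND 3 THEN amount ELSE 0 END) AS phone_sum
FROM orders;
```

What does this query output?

1372

order_id=300: ✗
order_id=301: ✗
order_id=302: ✓ → 398
order_id=303: ✗
order_id=304: ✓ → 393
order_id=305: ✗
order_id=306: ✓ → 216
order_id=307: ✓ → 30
order_id=308: ✓ → 195
order_id=309: ✓ → 140
phone_sum = 398 + 393 + 216 + 30 + 195 + 140 = 1372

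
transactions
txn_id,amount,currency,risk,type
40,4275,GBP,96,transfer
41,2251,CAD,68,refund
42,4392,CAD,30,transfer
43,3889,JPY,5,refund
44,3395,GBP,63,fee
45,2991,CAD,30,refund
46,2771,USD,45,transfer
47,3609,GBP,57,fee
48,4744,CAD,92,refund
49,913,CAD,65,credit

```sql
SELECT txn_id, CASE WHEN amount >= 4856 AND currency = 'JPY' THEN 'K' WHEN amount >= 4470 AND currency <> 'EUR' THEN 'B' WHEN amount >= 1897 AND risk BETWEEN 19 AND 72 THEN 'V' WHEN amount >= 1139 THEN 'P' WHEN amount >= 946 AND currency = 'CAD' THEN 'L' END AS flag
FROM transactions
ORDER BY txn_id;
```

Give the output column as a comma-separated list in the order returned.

txn_id=40: amount >= 1139 → P
txn_id=41: amount >= 1897 AND risk BETWEEN 19 AND 72 → V
txn_id=42: amount >= 1897 AND risk BETWEEN 19 AND 72 → V
txn_id=43: amount >= 1139 → P
txn_id=44: amount >= 1897 AND risk BETWEEN 19 AND 72 → V
txn_id=45: amount >= 1897 AND risk BETWEEN 19 AND 72 → V
txn_id=46: amount >= 1897 AND risk BETWEEN 19 AND 72 → V
txn_id=47: amount >= 1897 AND risk BETWEEN 19 AND 72 → V
txn_id=48: amount >= 4470 AND currency <> 'EUR' → B
txn_id=49: (no match → NULL) → NULL

P, V, V, P, V, V, V, V, B, NULL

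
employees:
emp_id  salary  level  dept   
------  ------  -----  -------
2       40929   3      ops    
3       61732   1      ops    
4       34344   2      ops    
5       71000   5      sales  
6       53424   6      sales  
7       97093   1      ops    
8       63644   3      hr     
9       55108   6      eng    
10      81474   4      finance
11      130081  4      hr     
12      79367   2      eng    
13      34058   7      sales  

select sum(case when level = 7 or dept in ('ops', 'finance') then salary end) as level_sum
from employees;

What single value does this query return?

349630

emp_id=2: ✓ → 40929
emp_id=3: ✓ → 61732
emp_id=4: ✓ → 34344
emp_id=5: ✗
emp_id=6: ✗
emp_id=7: ✓ → 97093
emp_id=8: ✗
emp_id=9: ✗
emp_id=10: ✓ → 81474
emp_id=11: ✗
emp_id=12: ✗
emp_id=13: ✓ → 34058
level_sum = 40929 + 61732 + 34344 + 97093 + 81474 + 34058 = 349630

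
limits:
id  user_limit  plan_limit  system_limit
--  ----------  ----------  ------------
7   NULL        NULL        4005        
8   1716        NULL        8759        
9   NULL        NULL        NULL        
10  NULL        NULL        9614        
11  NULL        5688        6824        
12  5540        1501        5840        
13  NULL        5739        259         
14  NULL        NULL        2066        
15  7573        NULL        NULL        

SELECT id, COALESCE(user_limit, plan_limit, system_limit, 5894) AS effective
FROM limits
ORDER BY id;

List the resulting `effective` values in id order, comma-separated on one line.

4005, 1716, 5894, 9614, 5688, 5540, 5739, 2066, 7573

id=7: user_limit=NULL, plan_limit=NULL, system_limit=4005 → 4005
id=8: user_limit=1716 → 1716
id=9: user_limit=NULL, plan_limit=NULL, system_limit=NULL, → literal 5894 → 5894
id=10: user_limit=NULL, plan_limit=NULL, system_limit=9614 → 9614
id=11: user_limit=NULL, plan_limit=5688 → 5688
id=12: user_limit=5540 → 5540
id=13: user_limit=NULL, plan_limit=5739 → 5739
id=14: user_limit=NULL, plan_limit=NULL, system_limit=2066 → 2066
id=15: user_limit=7573 → 7573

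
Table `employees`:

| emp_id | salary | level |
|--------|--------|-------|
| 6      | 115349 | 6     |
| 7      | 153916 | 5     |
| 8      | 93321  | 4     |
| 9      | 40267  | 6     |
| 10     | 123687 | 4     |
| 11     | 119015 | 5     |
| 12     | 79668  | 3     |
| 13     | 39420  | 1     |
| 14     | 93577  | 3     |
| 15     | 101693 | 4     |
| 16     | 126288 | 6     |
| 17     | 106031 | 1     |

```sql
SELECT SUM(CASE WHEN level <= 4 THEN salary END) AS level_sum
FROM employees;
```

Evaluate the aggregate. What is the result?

637397

emp_id=6: ✗
emp_id=7: ✗
emp_id=8: ✓ → 93321
emp_id=9: ✗
emp_id=10: ✓ → 123687
emp_id=11: ✗
emp_id=12: ✓ → 79668
emp_id=13: ✓ → 39420
emp_id=14: ✓ → 93577
emp_id=15: ✓ → 101693
emp_id=16: ✗
emp_id=17: ✓ → 106031
level_sum = 93321 + 123687 + 79668 + 39420 + 93577 + 101693 + 106031 = 637397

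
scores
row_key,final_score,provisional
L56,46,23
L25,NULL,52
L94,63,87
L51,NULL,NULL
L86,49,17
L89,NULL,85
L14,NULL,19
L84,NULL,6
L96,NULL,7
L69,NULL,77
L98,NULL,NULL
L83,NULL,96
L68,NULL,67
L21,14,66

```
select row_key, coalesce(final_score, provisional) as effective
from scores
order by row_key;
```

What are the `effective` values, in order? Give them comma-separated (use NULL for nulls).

19, 14, 52, NULL, 46, 67, 77, 96, 6, 49, 85, 63, 7, NULL

row_key=L14: final_score=NULL, provisional=19 → 19
row_key=L21: final_score=14 → 14
row_key=L25: final_score=NULL, provisional=52 → 52
row_key=L51: final_score=NULL, provisional=NULL (all NULL) → NULL
row_key=L56: final_score=46 → 46
row_key=L68: final_score=NULL, provisional=67 → 67
row_key=L69: final_score=NULL, provisional=77 → 77
row_key=L83: final_score=NULL, provisional=96 → 96
row_key=L84: final_score=NULL, provisional=6 → 6
row_key=L86: final_score=49 → 49
row_key=L89: final_score=NULL, provisional=85 → 85
row_key=L94: final_score=63 → 63
row_key=L96: final_score=NULL, provisional=7 → 7
row_key=L98: final_score=NULL, provisional=NULL (all NULL) → NULL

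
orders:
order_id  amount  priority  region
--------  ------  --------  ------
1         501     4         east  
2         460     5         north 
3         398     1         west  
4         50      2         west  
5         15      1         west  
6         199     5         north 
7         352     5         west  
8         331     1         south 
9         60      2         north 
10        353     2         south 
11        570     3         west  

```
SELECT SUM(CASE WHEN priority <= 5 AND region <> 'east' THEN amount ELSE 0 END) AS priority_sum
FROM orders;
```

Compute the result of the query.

order_id=1: ✗
order_id=2: ✓ → 460
order_id=3: ✓ → 398
order_id=4: ✓ → 50
order_id=5: ✓ → 15
order_id=6: ✓ → 199
order_id=7: ✓ → 352
order_id=8: ✓ → 331
order_id=9: ✓ → 60
order_id=10: ✓ → 353
order_id=11: ✓ → 570
priority_sum = 460 + 398 + 50 + 15 + 199 + 352 + 331 + 60 + 353 + 570 = 2788

2788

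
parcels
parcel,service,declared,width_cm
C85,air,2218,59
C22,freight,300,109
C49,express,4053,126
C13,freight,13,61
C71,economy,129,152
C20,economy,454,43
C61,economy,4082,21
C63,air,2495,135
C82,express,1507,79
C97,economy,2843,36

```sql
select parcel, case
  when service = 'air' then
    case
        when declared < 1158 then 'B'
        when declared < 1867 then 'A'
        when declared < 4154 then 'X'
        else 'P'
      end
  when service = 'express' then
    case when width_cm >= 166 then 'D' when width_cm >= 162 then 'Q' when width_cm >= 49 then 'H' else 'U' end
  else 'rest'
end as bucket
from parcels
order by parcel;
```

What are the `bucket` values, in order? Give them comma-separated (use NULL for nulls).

rest, rest, rest, H, rest, X, rest, H, X, rest

parcel=C13: service='freight' → outer ELSE → rest
parcel=C20: service='economy' → outer ELSE → rest
parcel=C22: service='freight' → outer ELSE → rest
parcel=C49: service='express' → inner[width_cm >= 49] → H
parcel=C61: service='economy' → outer ELSE → rest
parcel=C63: service='air' → inner[declared < 4154] → X
parcel=C71: service='economy' → outer ELSE → rest
parcel=C82: service='express' → inner[width_cm >= 49] → H
parcel=C85: service='air' → inner[declared < 4154] → X
parcel=C97: service='economy' → outer ELSE → rest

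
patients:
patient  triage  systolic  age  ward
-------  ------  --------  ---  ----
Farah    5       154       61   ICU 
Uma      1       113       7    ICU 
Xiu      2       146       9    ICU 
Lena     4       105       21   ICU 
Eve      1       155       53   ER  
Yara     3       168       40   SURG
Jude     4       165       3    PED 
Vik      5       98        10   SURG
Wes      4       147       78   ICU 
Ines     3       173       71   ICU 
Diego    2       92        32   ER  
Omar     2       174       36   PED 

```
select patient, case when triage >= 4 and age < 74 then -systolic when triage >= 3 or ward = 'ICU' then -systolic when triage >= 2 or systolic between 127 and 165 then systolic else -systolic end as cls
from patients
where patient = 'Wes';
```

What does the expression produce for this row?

patient = Wes: triage=4, systolic=147, age=78, ward=ICU.
triage >= 4 and age < 74 → false
triage >= 3 or ward = 'ICU' → true → -147

-147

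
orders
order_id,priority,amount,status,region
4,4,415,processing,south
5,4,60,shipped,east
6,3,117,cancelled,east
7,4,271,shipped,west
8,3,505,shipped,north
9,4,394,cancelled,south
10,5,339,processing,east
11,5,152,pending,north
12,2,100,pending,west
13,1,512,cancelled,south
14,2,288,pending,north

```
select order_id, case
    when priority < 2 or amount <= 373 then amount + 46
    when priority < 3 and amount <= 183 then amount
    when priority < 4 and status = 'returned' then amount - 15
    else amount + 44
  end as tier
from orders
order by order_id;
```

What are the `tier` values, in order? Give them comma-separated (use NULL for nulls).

order_id=4: ELSE → 459
order_id=5: priority < 2 or amount <= 373 → 106
order_id=6: priority < 2 or amount <= 373 → 163
order_id=7: priority < 2 or amount <= 373 → 317
order_id=8: ELSE → 549
order_id=9: ELSE → 438
order_id=10: priority < 2 or amount <= 373 → 385
order_id=11: priority < 2 or amount <= 373 → 198
order_id=12: priority < 2 or amount <= 373 → 146
order_id=13: priority < 2 or amount <= 373 → 558
order_id=14: priority < 2 or amount <= 373 → 334

459, 106, 163, 317, 549, 438, 385, 198, 146, 558, 334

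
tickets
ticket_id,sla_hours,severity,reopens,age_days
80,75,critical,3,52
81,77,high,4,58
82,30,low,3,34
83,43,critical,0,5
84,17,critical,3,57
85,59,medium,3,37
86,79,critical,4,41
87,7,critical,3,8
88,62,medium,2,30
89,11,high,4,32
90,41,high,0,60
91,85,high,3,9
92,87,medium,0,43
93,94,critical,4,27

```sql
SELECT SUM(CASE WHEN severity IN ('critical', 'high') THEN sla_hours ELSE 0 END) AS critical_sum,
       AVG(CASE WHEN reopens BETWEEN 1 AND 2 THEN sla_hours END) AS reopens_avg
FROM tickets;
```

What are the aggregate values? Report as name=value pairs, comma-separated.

critical_sum=529, reopens_avg=62

[critical_sum: severity IN ('critical', 'high')]
ticket_id=80: ✓ → 75
ticket_id=81: ✓ → 77
ticket_id=82: ✗
ticket_id=83: ✓ → 43
ticket_id=84: ✓ → 17
ticket_id=85: ✗
ticket_id=86: ✓ → 79
ticket_id=87: ✓ → 7
ticket_id=88: ✗
ticket_id=89: ✓ → 11
ticket_id=90: ✓ → 41
ticket_id=91: ✓ → 85
ticket_id=92: ✗
ticket_id=93: ✓ → 94
critical_sum = 75 + 77 + 43 + 17 + 79 + 7 + 11 + 41 + 85 + 94 = 529
—
[reopens_avg: reopens BETWEEN 1 AND 2]
ticket_id=80: ✗
ticket_id=81: ✗
ticket_id=82: ✗
ticket_id=83: ✗
ticket_id=84: ✗
ticket_id=85: ✗
ticket_id=86: ✗
ticket_id=87: ✗
ticket_id=88: ✓ → 62
ticket_id=89: ✗
ticket_id=90: ✗
ticket_id=91: ✗
ticket_id=92: ✗
ticket_id=93: ✗
reopens_avg = 62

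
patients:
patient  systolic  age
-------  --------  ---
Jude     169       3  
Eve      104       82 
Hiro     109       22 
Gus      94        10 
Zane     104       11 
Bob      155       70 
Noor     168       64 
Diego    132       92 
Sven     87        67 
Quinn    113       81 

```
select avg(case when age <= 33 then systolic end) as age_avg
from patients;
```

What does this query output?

119

patient=Jude: ✓ → 169
patient=Eve: ✗
patient=Hiro: ✓ → 109
patient=Gus: ✓ → 94
patient=Zane: ✓ → 104
patient=Bob: ✗
patient=Noor: ✗
patient=Diego: ✗
patient=Sven: ✗
patient=Quinn: ✗
age_avg = (169 + 109 + 94 + 104) / 4 = 119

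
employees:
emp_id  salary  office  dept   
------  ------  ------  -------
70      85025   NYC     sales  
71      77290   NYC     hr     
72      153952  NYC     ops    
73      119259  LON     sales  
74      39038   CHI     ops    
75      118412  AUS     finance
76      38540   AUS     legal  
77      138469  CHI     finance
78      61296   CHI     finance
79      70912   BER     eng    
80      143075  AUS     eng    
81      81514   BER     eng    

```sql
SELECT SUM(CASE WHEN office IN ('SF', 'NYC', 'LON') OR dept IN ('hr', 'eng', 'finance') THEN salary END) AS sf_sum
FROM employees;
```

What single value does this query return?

emp_id=70: ✓ → 85025
emp_id=71: ✓ → 77290
emp_id=72: ✓ → 153952
emp_id=73: ✓ → 119259
emp_id=74: ✗
emp_id=75: ✓ → 118412
emp_id=76: ✗
emp_id=77: ✓ → 138469
emp_id=78: ✓ → 61296
emp_id=79: ✓ → 70912
emp_id=80: ✓ → 143075
emp_id=81: ✓ → 81514
sf_sum = 85025 + 77290 + 153952 + 119259 + 118412 + 138469 + 61296 + 70912 + 143075 + 81514 = 1049204

1049204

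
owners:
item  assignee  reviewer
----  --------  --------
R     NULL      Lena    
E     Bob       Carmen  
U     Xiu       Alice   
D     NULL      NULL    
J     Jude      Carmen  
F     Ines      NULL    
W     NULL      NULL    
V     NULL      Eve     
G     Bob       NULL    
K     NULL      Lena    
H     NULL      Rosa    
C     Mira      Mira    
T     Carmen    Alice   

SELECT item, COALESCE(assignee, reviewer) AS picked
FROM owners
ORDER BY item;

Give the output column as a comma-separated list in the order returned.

item=C: assignee=Mira → Mira
item=D: assignee=NULL, reviewer=NULL (all NULL) → NULL
item=E: assignee=Bob → Bob
item=F: assignee=Ines → Ines
item=G: assignee=Bob → Bob
item=H: assignee=NULL, reviewer=Rosa → Rosa
item=J: assignee=Jude → Jude
item=K: assignee=NULL, reviewer=Lena → Lena
item=R: assignee=NULL, reviewer=Lena → Lena
item=T: assignee=Carmen → Carmen
item=U: assignee=Xiu → Xiu
item=V: assignee=NULL, reviewer=Eve → Eve
item=W: assignee=NULL, reviewer=NULL (all NULL) → NULL

Mira, NULL, Bob, Ines, Bob, Rosa, Jude, Lena, Lena, Carmen, Xiu, Eve, NULL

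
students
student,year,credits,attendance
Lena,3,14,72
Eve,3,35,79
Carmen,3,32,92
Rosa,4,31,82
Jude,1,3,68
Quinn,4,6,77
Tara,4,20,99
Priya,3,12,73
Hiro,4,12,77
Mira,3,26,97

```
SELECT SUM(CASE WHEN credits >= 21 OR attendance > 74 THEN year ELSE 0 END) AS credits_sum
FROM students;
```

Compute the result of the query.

25

student=Lena: ✗
student=Eve: ✓ → 3
student=Carmen: ✓ → 3
student=Rosa: ✓ → 4
student=Jude: ✗
student=Quinn: ✓ → 4
student=Tara: ✓ → 4
student=Priya: ✗
student=Hiro: ✓ → 4
student=Mira: ✓ → 3
credits_sum = 3 + 3 + 4 + 4 + 4 + 4 + 3 = 25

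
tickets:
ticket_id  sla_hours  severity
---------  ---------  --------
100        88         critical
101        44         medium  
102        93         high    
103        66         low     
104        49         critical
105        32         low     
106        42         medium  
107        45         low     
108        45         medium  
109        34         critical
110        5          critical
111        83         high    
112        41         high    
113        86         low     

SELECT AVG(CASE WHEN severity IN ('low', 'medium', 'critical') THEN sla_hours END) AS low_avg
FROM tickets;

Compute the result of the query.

48.7272727273

ticket_id=100: ✓ → 88
ticket_id=101: ✓ → 44
ticket_id=102: ✗
ticket_id=103: ✓ → 66
ticket_id=104: ✓ → 49
ticket_id=105: ✓ → 32
ticket_id=106: ✓ → 42
ticket_id=107: ✓ → 45
ticket_id=108: ✓ → 45
ticket_id=109: ✓ → 34
ticket_id=110: ✓ → 5
ticket_id=111: ✗
ticket_id=112: ✗
ticket_id=113: ✓ → 86
low_avg = (88 + 44 + 66 + 49 + 32 + 42 + 45 + 45 + 34 + 5 + 86) / 11 = 48.7272727273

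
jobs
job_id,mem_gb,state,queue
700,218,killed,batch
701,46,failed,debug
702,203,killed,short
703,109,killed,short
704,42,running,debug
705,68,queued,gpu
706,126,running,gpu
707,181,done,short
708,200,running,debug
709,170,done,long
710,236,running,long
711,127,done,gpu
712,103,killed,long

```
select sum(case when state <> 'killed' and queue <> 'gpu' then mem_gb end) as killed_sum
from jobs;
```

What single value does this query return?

875

job_id=700: ✗
job_id=701: ✓ → 46
job_id=702: ✗
job_id=703: ✗
job_id=704: ✓ → 42
job_id=705: ✗
job_id=706: ✗
job_id=707: ✓ → 181
job_id=708: ✓ → 200
job_id=709: ✓ → 170
job_id=710: ✓ → 236
job_id=711: ✗
job_id=712: ✗
killed_sum = 46 + 42 + 181 + 200 + 170 + 236 = 875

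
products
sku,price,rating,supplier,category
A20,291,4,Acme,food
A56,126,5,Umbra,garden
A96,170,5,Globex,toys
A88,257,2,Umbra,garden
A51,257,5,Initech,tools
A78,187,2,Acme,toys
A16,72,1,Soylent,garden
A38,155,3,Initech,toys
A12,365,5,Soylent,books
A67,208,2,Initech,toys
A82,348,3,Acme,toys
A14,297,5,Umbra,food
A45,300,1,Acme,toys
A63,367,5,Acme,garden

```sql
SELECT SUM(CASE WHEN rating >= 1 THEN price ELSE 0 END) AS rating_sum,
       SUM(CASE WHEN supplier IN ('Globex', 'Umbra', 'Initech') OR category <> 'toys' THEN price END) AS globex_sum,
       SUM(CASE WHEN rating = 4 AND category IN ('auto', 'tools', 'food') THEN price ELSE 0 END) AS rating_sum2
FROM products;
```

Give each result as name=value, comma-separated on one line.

[rating_sum: rating >= 1]
sku=A20: ✓ → 291
sku=A56: ✓ → 126
sku=A96: ✓ → 170
sku=A88: ✓ → 257
sku=A51: ✓ → 257
sku=A78: ✓ → 187
sku=A16: ✓ → 72
sku=A38: ✓ → 155
sku=A12: ✓ → 365
sku=A67: ✓ → 208
sku=A82: ✓ → 348
sku=A14: ✓ → 297
sku=A45: ✓ → 300
sku=A63: ✓ → 367
rating_sum = 291 + 126 + 170 + 257 + 257 + 187 + 72 + 155 + 365 + 208 + 348 + 297 + 300 + 367 = 3400
—
[globex_sum: supplier IN ('Globex', 'Umbra', 'Initech') OR category <> 'toys']
sku=A20: ✓ → 291
sku=A56: ✓ → 126
sku=A96: ✓ → 170
sku=A88: ✓ → 257
sku=A51: ✓ → 257
sku=A78: ✗
sku=A16: ✓ → 72
sku=A38: ✓ → 155
sku=A12: ✓ → 365
sku=A67: ✓ → 208
sku=A82: ✗
sku=A14: ✓ → 297
sku=A45: ✗
sku=A63: ✓ → 367
globex_sum = 291 + 126 + 170 + 257 + 257 + 72 + 155 + 365 + 208 + 297 + 367 = 2565
—
[rating_sum2: rating = 4 AND category IN ('auto', 'tools', 'food')]
sku=A20: ✓ → 291
sku=A56: ✗
sku=A96: ✗
sku=A88: ✗
sku=A51: ✗
sku=A78: ✗
sku=A16: ✗
sku=A38: ✗
sku=A12: ✗
sku=A67: ✗
sku=A82: ✗
sku=A14: ✗
sku=A45: ✗
sku=A63: ✗
rating_sum2 = 291

rating_sum=3400, globex_sum=2565, rating_sum2=291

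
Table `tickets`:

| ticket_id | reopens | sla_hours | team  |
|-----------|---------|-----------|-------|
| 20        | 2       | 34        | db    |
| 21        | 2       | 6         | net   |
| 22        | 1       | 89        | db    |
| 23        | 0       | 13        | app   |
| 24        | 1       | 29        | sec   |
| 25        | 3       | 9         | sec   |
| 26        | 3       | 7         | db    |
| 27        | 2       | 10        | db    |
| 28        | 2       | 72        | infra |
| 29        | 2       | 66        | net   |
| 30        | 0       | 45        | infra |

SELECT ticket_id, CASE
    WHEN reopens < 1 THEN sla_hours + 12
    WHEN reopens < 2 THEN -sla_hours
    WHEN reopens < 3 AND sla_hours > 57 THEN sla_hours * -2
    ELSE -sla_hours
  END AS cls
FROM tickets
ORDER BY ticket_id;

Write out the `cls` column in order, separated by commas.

-34, -6, -89, 25, -29, -9, -7, -10, -144, -132, 57

ticket_id=20: ELSE → -34
ticket_id=21: ELSE → -6
ticket_id=22: reopens < 2 → -89
ticket_id=23: reopens < 1 → 25
ticket_id=24: reopens < 2 → -29
ticket_id=25: ELSE → -9
ticket_id=26: ELSE → -7
ticket_id=27: ELSE → -10
ticket_id=28: reopens < 3 AND sla_hours > 57 → -144
ticket_id=29: reopens < 3 AND sla_hours > 57 → -132
ticket_id=30: reopens < 1 → 57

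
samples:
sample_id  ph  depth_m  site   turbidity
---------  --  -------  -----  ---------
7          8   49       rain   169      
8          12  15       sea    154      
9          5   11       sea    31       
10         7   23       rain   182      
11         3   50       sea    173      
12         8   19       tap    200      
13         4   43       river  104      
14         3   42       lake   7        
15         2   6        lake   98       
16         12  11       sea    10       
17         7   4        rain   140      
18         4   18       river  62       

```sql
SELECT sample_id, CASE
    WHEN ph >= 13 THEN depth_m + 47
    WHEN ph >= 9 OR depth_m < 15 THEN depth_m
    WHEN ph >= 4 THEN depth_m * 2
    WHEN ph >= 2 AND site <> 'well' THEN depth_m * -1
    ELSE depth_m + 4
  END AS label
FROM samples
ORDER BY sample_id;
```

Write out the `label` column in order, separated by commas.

sample_id=7: ph >= 4 → 98
sample_id=8: ph >= 9 OR depth_m < 15 → 15
sample_id=9: ph >= 9 OR depth_m < 15 → 11
sample_id=10: ph >= 4 → 46
sample_id=11: ph >= 2 AND site <> 'well' → -50
sample_id=12: ph >= 4 → 38
sample_id=13: ph >= 4 → 86
sample_id=14: ph >= 2 AND site <> 'well' → -42
sample_id=15: ph >= 9 OR depth_m < 15 → 6
sample_id=16: ph >= 9 OR depth_m < 15 → 11
sample_id=17: ph >= 9 OR depth_m < 15 → 4
sample_id=18: ph >= 4 → 36

98, 15, 11, 46, -50, 38, 86, -42, 6, 11, 4, 36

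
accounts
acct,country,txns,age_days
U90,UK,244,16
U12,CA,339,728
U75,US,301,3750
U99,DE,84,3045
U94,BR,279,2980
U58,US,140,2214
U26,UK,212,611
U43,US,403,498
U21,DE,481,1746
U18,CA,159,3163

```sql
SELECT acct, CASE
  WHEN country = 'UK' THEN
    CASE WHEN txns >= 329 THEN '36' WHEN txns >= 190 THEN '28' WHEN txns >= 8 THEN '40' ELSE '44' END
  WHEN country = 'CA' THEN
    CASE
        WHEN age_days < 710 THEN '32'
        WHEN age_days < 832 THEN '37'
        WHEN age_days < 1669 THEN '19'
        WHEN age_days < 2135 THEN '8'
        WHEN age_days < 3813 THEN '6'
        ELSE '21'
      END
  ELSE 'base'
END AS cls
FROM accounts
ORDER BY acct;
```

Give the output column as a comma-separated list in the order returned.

acct=U12: country='CA' → inner[age_days < 832] → 37
acct=U18: country='CA' → inner[age_days < 3813] → 6
acct=U21: country='DE' → outer ELSE → base
acct=U26: country='UK' → inner[txns >= 190] → 28
acct=U43: country='US' → outer ELSE → base
acct=U58: country='US' → outer ELSE → base
acct=U75: country='US' → outer ELSE → base
acct=U90: country='UK' → inner[txns >= 190] → 28
acct=U94: country='BR' → outer ELSE → base
acct=U99: country='DE' → outer ELSE → base

37, 6, base, 28, base, base, base, 28, base, base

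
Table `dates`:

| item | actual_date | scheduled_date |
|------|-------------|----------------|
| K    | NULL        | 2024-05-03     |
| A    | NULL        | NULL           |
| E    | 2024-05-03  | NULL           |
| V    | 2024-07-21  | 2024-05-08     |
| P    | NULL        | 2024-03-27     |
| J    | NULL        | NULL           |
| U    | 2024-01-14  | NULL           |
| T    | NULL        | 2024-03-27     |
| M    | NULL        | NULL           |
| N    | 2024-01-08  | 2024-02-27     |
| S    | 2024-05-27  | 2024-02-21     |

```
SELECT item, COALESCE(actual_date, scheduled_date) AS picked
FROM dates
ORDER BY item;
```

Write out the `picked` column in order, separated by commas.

NULL, 2024-05-03, NULL, 2024-05-03, NULL, 2024-01-08, 2024-03-27, 2024-05-27, 2024-03-27, 2024-01-14, 2024-07-21

item=A: actual_date=NULL, scheduled_date=NULL (all NULL) → NULL
item=E: actual_date=2024-05-03 → 2024-05-03
item=J: actual_date=NULL, scheduled_date=NULL (all NULL) → NULL
item=K: actual_date=NULL, scheduled_date=2024-05-03 → 2024-05-03
item=M: actual_date=NULL, scheduled_date=NULL (all NULL) → NULL
item=N: actual_date=2024-01-08 → 2024-01-08
item=P: actual_date=NULL, scheduled_date=2024-03-27 → 2024-03-27
item=S: actual_date=2024-05-27 → 2024-05-27
item=T: actual_date=NULL, scheduled_date=2024-03-27 → 2024-03-27
item=U: actual_date=2024-01-14 → 2024-01-14
item=V: actual_date=2024-07-21 → 2024-07-21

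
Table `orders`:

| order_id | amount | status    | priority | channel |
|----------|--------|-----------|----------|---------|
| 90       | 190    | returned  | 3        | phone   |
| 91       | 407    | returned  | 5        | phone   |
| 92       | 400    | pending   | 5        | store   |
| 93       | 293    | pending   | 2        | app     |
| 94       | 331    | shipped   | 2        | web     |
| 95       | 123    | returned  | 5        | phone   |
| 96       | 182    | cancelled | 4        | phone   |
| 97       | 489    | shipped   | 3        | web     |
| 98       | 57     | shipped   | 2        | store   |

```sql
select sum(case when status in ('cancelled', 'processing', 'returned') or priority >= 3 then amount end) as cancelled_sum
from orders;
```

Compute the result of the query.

1791

order_id=90: ✓ → 190
order_id=91: ✓ → 407
order_id=92: ✓ → 400
order_id=93: ✗
order_id=94: ✗
order_id=95: ✓ → 123
order_id=96: ✓ → 182
order_id=97: ✓ → 489
order_id=98: ✗
cancelled_sum = 190 + 407 + 400 + 123 + 182 + 489 = 1791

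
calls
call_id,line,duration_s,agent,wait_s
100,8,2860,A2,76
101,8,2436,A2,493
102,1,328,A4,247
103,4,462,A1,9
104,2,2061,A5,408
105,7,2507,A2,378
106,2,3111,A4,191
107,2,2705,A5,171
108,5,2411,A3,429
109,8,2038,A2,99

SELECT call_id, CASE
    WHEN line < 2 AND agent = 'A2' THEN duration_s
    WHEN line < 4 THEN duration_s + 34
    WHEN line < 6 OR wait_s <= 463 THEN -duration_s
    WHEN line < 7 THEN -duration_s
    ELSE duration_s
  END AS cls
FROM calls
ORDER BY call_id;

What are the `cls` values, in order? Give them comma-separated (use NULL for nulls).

call_id=100: line < 6 OR wait_s <= 463 → -2860
call_id=101: ELSE → 2436
call_id=102: line < 4 → 362
call_id=103: line < 6 OR wait_s <= 463 → -462
call_id=104: line < 4 → 2095
call_id=105: line < 6 OR wait_s <= 463 → -2507
call_id=106: line < 4 → 3145
call_id=107: line < 4 → 2739
call_id=108: line < 6 OR wait_s <= 463 → -2411
call_id=109: line < 6 OR wait_s <= 463 → -2038

-2860, 2436, 362, -462, 2095, -2507, 3145, 2739, -2411, -2038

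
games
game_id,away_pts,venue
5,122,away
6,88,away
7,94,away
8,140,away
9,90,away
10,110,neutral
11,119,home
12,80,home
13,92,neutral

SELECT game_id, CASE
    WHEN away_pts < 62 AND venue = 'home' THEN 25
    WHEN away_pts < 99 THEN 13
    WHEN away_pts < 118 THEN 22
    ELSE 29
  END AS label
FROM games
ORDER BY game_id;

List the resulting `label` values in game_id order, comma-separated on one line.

29, 13, 13, 29, 13, 22, 29, 13, 13

game_id=5: ELSE → 29
game_id=6: away_pts < 99 → 13
game_id=7: away_pts < 99 → 13
game_id=8: ELSE → 29
game_id=9: away_pts < 99 → 13
game_id=10: away_pts < 118 → 22
game_id=11: ELSE → 29
game_id=12: away_pts < 99 → 13
game_id=13: away_pts < 99 → 13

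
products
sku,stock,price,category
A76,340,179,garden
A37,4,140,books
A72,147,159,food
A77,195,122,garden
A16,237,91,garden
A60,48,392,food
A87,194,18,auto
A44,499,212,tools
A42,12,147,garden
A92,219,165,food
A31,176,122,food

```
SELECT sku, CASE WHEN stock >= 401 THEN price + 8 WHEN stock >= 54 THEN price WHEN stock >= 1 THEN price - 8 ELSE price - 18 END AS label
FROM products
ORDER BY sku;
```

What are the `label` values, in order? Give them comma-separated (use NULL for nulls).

91, 122, 132, 139, 220, 384, 159, 179, 122, 18, 165

sku=A16: stock >= 54 → 91
sku=A31: stock >= 54 → 122
sku=A37: stock >= 1 → 132
sku=A42: stock >= 1 → 139
sku=A44: stock >= 401 → 220
sku=A60: stock >= 1 → 384
sku=A72: stock >= 54 → 159
sku=A76: stock >= 54 → 179
sku=A77: stock >= 54 → 122
sku=A87: stock >= 54 → 18
sku=A92: stock >= 54 → 165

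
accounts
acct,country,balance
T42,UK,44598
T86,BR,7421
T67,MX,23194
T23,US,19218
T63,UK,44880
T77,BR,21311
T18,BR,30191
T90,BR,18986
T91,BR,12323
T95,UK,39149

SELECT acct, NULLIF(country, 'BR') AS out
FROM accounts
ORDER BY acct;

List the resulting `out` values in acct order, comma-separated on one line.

acct=T18: country=BR vs BR: equal → NULL
acct=T23: country=US vs BR: differ → US
acct=T42: country=UK vs BR: differ → UK
acct=T63: country=UK vs BR: differ → UK
acct=T67: country=MX vs BR: differ → MX
acct=T77: country=BR vs BR: equal → NULL
acct=T86: country=BR vs BR: equal → NULL
acct=T90: country=BR vs BR: equal → NULL
acct=T91: country=BR vs BR: equal → NULL
acct=T95: country=UK vs BR: differ → UK

NULL, US, UK, UK, MX, NULL, NULL, NULL, NULL, UK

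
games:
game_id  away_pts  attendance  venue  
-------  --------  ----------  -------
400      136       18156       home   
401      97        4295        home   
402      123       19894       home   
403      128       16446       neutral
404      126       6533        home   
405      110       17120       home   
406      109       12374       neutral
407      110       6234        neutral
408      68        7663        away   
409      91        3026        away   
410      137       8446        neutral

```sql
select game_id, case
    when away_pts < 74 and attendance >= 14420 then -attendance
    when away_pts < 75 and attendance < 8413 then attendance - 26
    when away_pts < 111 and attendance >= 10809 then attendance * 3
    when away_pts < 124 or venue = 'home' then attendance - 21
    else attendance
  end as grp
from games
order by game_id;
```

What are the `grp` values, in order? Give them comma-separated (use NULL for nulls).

game_id=400: away_pts < 124 or venue = 'home' → 18135
game_id=401: away_pts < 124 or venue = 'home' → 4274
game_id=402: away_pts < 124 or venue = 'home' → 19873
game_id=403: ELSE → 16446
game_id=404: away_pts < 124 or venue = 'home' → 6512
game_id=405: away_pts < 111 and attendance >= 10809 → 51360
game_id=406: away_pts < 111 and attendance >= 10809 → 37122
game_id=407: away_pts < 124 or venue = 'home' → 6213
game_id=408: away_pts < 75 and attendance < 8413 → 7637
game_id=409: away_pts < 124 or venue = 'home' → 3005
game_id=410: ELSE → 8446

18135, 4274, 19873, 16446, 6512, 51360, 37122, 6213, 7637, 3005, 8446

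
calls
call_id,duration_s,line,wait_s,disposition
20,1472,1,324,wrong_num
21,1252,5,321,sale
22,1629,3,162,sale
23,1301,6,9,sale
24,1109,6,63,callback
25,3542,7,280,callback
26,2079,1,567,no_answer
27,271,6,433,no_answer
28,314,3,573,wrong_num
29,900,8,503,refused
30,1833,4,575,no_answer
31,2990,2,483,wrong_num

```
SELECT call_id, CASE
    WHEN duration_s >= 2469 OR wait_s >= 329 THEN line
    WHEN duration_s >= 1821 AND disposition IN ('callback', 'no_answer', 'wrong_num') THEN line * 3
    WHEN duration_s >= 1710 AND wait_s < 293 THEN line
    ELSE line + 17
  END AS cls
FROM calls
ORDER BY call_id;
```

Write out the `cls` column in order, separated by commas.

call_id=20: ELSE → 18
call_id=21: ELSE → 22
call_id=22: ELSE → 20
call_id=23: ELSE → 23
call_id=24: ELSE → 23
call_id=25: duration_s >= 2469 OR wait_s >= 329 → 7
call_id=26: duration_s >= 2469 OR wait_s >= 329 → 1
call_id=27: duration_s >= 2469 OR wait_s >= 329 → 6
call_id=28: duration_s >= 2469 OR wait_s >= 329 → 3
call_id=29: duration_s >= 2469 OR wait_s >= 329 → 8
call_id=30: duration_s >= 2469 OR wait_s >= 329 → 4
call_id=31: duration_s >= 2469 OR wait_s >= 329 → 2

18, 22, 20, 23, 23, 7, 1, 6, 3, 8, 4, 2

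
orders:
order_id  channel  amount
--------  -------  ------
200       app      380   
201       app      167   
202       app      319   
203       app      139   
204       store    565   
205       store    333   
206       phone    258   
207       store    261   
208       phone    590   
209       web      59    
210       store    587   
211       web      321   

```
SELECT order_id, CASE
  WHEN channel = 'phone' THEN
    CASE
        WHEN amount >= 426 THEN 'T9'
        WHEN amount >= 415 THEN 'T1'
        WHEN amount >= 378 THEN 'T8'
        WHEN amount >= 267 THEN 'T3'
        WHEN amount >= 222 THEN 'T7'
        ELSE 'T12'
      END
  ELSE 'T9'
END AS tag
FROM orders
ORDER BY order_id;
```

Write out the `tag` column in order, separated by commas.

T9, T9, T9, T9, T9, T9, T7, T9, T9, T9, T9, T9

order_id=200: channel='app' → outer ELSE → T9
order_id=201: channel='app' → outer ELSE → T9
order_id=202: channel='app' → outer ELSE → T9
order_id=203: channel='app' → outer ELSE → T9
order_id=204: channel='store' → outer ELSE → T9
order_id=205: channel='store' → outer ELSE → T9
order_id=206: channel='phone' → inner[amount >= 222] → T7
order_id=207: channel='store' → outer ELSE → T9
order_id=208: channel='phone' → inner[amount >= 426] → T9
order_id=209: channel='web' → outer ELSE → T9
order_id=210: channel='store' → outer ELSE → T9
order_id=211: channel='web' → outer ELSE → T9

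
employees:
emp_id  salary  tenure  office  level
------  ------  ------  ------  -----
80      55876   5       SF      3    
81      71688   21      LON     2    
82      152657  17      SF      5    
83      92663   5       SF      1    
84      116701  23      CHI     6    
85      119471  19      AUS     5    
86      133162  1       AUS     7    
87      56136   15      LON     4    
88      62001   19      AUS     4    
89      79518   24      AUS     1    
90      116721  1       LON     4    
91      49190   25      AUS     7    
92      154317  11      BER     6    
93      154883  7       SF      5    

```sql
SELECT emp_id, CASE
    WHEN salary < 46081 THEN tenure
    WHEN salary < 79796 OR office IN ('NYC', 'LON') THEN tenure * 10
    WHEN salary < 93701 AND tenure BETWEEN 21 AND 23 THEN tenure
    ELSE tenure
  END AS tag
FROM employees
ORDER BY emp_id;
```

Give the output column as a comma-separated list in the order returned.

50, 210, 17, 5, 23, 19, 1, 150, 190, 240, 10, 250, 11, 7

emp_id=80: salary < 79796 OR office IN ('NYC', 'LON') → 50
emp_id=81: salary < 79796 OR office IN ('NYC', 'LON') → 210
emp_id=82: ELSE → 17
emp_id=83: ELSE → 5
emp_id=84: ELSE → 23
emp_id=85: ELSE → 19
emp_id=86: ELSE → 1
emp_id=87: salary < 79796 OR office IN ('NYC', 'LON') → 150
emp_id=88: salary < 79796 OR office IN ('NYC', 'LON') → 190
emp_id=89: salary < 79796 OR office IN ('NYC', 'LON') → 240
emp_id=90: salary < 79796 OR office IN ('NYC', 'LON') → 10
emp_id=91: salary < 79796 OR office IN ('NYC', 'LON') → 250
emp_id=92: ELSE → 11
emp_id=93: ELSE → 7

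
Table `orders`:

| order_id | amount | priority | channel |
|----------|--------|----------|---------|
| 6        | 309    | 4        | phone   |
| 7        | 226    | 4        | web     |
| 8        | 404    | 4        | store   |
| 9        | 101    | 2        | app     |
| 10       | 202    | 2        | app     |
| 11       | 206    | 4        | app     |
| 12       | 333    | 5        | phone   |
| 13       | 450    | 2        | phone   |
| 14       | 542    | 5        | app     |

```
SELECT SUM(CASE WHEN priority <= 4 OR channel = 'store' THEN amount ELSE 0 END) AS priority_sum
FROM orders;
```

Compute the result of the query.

order_id=6: ✓ → 309
order_id=7: ✓ → 226
order_id=8: ✓ → 404
order_id=9: ✓ → 101
order_id=10: ✓ → 202
order_id=11: ✓ → 206
order_id=12: ✗
order_id=13: ✓ → 450
order_id=14: ✗
priority_sum = 309 + 226 + 404 + 101 + 202 + 206 + 450 = 1898

1898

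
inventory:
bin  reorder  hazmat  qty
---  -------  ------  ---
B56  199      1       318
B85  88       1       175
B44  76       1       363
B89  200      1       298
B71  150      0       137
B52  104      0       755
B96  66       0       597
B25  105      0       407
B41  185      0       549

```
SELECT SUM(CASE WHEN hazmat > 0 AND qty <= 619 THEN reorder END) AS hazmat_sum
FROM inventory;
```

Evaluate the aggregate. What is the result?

563

bin=B56: ✓ → 199
bin=B85: ✓ → 88
bin=B44: ✓ → 76
bin=B89: ✓ → 200
bin=B71: ✗
bin=B52: ✗
bin=B96: ✗
bin=B25: ✗
bin=B41: ✗
hazmat_sum = 199 + 88 + 76 + 200 = 563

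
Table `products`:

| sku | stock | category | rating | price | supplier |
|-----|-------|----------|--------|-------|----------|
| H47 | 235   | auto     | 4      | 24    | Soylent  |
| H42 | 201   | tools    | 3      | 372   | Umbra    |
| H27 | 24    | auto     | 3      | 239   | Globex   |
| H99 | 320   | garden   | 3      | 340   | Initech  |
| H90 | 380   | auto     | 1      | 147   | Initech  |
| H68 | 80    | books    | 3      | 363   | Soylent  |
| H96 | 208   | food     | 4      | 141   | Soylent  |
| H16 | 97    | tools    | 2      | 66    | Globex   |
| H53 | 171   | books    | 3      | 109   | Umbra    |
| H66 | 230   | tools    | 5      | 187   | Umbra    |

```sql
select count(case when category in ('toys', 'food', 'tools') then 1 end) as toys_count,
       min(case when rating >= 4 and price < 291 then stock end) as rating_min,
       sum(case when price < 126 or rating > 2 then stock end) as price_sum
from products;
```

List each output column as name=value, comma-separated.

toys_count=4, rating_min=208, price_sum=1566

[toys_count: category in ('toys', 'food', 'tools')]
sku=H47: ✗
sku=H42: ✓ → 1
sku=H27: ✗
sku=H99: ✗
sku=H90: ✗
sku=H68: ✗
sku=H96: ✓ → 1
sku=H16: ✓ → 1
sku=H53: ✗
sku=H66: ✓ → 1
toys_count = COUNT(1, 1, 1, 1) = 4
—
[rating_min: rating >= 4 and price < 291]
sku=H47: ✓ → 235
sku=H42: ✗
sku=H27: ✗
sku=H99: ✗
sku=H90: ✗
sku=H68: ✗
sku=H96: ✓ → 208
sku=H16: ✗
sku=H53: ✗
sku=H66: ✓ → 230
rating_min = MIN(235, 208, 230) = 208
—
[price_sum: price < 126 or rating > 2]
sku=H47: ✓ → 235
sku=H42: ✓ → 201
sku=H27: ✓ → 24
sku=H99: ✓ → 320
sku=H90: ✗
sku=H68: ✓ → 80
sku=H96: ✓ → 208
sku=H16: ✓ → 97
sku=H53: ✓ → 171
sku=H66: ✓ → 230
price_sum = 235 + 201 + 24 + 320 + 80 + 208 + 97 + 171 + 230 = 1566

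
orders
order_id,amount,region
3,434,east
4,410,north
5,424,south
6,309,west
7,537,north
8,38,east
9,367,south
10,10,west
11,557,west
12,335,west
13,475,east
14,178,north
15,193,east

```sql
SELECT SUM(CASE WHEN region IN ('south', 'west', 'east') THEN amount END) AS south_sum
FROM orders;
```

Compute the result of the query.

order_id=3: ✓ → 434
order_id=4: ✗
order_id=5: ✓ → 424
order_id=6: ✓ → 309
order_id=7: ✗
order_id=8: ✓ → 38
order_id=9: ✓ → 367
order_id=10: ✓ → 10
order_id=11: ✓ → 557
order_id=12: ✓ → 335
order_id=13: ✓ → 475
order_id=14: ✗
order_id=15: ✓ → 193
south_sum = 434 + 424 + 309 + 38 + 367 + 10 + 557 + 335 + 475 + 193 = 3142

3142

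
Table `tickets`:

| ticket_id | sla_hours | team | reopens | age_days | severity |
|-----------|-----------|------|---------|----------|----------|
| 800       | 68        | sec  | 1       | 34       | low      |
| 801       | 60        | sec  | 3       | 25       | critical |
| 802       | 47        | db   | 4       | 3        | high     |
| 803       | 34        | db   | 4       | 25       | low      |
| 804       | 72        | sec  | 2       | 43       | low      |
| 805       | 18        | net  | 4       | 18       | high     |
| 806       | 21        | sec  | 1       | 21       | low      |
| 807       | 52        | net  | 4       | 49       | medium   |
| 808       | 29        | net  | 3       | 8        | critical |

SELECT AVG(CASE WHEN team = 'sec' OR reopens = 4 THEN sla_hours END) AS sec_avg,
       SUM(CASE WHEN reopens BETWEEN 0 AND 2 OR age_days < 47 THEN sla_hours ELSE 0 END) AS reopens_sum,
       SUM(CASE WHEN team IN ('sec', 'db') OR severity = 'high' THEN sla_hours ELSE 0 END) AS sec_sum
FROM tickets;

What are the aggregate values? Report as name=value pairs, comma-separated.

[sec_avg: team = 'sec' OR reopens = 4]
ticket_id=800: ✓ → 68
ticket_id=801: ✓ → 60
ticket_id=802: ✓ → 47
ticket_id=803: ✓ → 34
ticket_id=804: ✓ → 72
ticket_id=805: ✓ → 18
ticket_id=806: ✓ → 21
ticket_id=807: ✓ → 52
ticket_id=808: ✗
sec_avg = (68 + 60 + 47 + 34 + 72 + 18 + 21 + 52) / 8 = 46.5
—
[reopens_sum: reopens BETWEEN 0 AND 2 OR age_days < 47]
ticket_id=800: ✓ → 68
ticket_id=801: ✓ → 60
ticket_id=802: ✓ → 47
ticket_id=803: ✓ → 34
ticket_id=804: ✓ → 72
ticket_id=805: ✓ → 18
ticket_id=806: ✓ → 21
ticket_id=807: ✗
ticket_id=808: ✓ → 29
reopens_sum = 68 + 60 + 47 + 34 + 72 + 18 + 21 + 29 = 349
—
[sec_sum: team IN ('sec', 'db') OR severity = 'high']
ticket_id=800: ✓ → 68
ticket_id=801: ✓ → 60
ticket_id=802: ✓ → 47
ticket_id=803: ✓ → 34
ticket_id=804: ✓ → 72
ticket_id=805: ✓ → 18
ticket_id=806: ✓ → 21
ticket_id=807: ✗
ticket_id=808: ✗
sec_sum = 68 + 60 + 47 + 34 + 72 + 18 + 21 = 320

sec_avg=46.5, reopens_sum=349, sec_sum=320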